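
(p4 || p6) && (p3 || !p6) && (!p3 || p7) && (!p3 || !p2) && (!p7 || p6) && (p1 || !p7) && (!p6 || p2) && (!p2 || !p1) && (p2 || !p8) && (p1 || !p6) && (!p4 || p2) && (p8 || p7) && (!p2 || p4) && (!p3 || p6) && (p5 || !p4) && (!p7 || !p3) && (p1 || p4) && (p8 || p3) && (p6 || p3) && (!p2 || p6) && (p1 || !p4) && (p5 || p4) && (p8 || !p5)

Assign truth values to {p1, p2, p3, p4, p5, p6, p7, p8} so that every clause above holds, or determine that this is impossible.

UNSATISFIABLE

Case p4 = true:
Unit clause (p2) forces p2 = true.
Unit clause (!p3) forces p3 = false.
Unit clause (!p6) forces p6 = false.
Now (p6) is unsatisfied and unit — conflict.
So p4 must be the other value — set p4 = false.
Unit clause (p6) forces p6 = true.
Unit clause (p3) forces p3 = true.
Unit clause (p7) forces p7 = true.
Now (!p7) is unsatisfied and unit — conflict.
Either choice for p4 ends in contradiction.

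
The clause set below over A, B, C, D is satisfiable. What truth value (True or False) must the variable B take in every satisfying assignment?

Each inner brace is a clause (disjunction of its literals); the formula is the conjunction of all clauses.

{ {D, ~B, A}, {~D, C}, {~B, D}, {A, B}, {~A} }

True

Suppose B = 0.
The clause (A) is unit, so A = 1.
That conflicts with the unit clause (~A).
So every satisfying assignment has B = True.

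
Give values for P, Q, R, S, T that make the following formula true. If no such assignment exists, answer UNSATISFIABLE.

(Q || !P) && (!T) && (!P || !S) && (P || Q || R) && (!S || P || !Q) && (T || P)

P=true, Q=true, R=false, S=false, T=false

The clause (!T) is unit, so T = false.
The clause (P) is unit, so P = true.
The clause (Q) is unit, so Q = true.
The clause (!S) is unit, so S = false.
Every clause is now satisfied; R is unconstrained.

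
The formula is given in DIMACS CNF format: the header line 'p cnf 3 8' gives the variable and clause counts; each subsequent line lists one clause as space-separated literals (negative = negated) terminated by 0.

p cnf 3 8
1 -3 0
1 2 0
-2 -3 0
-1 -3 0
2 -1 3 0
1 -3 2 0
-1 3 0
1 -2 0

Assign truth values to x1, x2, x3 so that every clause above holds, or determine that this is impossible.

UNSATISFIABLE

Branch on x1: set x1 = True.
The clause (¬x3) is unit, so x3 = False.
That conflicts with the unit clause (x3).
Undo x1 and try x1 = False.
The clause (¬x3) is unit, so x3 = False.
The clause (x2) is unit, so x2 = True.
That conflicts with the unit clause (¬x2).
Neither x1 = True nor x1 = False works.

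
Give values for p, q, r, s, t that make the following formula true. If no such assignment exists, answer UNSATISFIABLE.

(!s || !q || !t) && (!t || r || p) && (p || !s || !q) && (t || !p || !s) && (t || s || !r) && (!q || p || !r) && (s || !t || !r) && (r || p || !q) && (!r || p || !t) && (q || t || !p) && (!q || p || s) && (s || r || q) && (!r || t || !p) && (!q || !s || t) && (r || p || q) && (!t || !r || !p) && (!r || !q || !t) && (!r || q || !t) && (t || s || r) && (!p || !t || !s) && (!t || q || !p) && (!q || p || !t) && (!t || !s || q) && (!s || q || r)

p: false,  q: false,  r: true,  s: true,  t: false

Suppose s = true.
Suppose q = false.
(!t) alone gives t = false.
(!p) alone gives p = false.
(r) alone gives r = true.
Every clause now holds.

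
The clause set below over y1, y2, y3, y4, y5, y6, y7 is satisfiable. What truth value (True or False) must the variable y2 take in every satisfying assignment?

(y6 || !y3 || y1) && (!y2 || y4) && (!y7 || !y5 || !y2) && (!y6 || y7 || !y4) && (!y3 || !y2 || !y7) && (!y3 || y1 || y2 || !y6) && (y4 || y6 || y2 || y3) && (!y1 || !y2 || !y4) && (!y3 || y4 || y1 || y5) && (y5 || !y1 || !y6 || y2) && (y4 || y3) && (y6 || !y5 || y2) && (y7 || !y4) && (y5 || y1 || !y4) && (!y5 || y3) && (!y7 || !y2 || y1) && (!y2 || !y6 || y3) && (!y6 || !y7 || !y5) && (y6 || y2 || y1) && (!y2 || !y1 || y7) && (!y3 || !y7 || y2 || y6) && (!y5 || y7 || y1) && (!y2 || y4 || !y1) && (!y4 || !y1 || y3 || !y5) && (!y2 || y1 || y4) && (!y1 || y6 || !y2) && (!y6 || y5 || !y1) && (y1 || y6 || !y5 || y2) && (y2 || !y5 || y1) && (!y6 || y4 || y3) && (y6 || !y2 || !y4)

False

Suppose y2 = true.
The clause (y4) is unit, so y4 = true.
The clause (!y1) is unit, so y1 = false.
The clause (y7) is unit, so y7 = true.
That conflicts with the unit clause (!y7).
So every satisfying assignment has y2 = False.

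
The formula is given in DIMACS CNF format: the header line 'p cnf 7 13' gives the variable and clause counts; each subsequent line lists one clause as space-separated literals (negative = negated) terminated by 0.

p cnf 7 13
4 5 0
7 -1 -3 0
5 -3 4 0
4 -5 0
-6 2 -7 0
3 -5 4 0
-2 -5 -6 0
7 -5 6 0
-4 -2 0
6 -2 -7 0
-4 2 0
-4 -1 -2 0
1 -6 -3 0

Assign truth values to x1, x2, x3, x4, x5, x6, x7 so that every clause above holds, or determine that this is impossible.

UNSATISFIABLE

Suppose x4 = True.
From the singleton clause (¬x2), x2 = False.
But (x2) is also a unit clause — contradiction.
Undo x4 and try x4 = False.
From the singleton clause (x5), x5 = True.
But (¬x5) is also a unit clause — contradiction.
Either choice for x4 ends in contradiction.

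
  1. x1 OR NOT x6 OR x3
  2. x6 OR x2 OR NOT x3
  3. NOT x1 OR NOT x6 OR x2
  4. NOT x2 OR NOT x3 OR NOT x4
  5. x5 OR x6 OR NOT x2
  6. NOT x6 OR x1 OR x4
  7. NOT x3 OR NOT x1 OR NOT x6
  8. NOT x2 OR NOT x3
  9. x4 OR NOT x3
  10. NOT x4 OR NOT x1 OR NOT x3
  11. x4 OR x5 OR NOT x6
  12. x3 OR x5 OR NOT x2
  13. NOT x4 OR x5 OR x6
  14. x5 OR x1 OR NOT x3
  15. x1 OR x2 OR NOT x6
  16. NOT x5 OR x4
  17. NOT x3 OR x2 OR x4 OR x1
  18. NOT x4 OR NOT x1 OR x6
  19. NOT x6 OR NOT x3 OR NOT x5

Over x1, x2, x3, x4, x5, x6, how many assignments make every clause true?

There are 2^6 = 64 truth assignments over (x1, x2, x3, x4, x5, x6).
Split on x5. With x5 = true, the clauses containing x5 are satisfied and NOT x5 drops from the rest; 3 of the 2^5 = 32 assignments to the other variables satisfy what remains.
With x5 = false, by the same count on the reduced clause set, 2 assignments work.
Total: 3 + 2 = 5.

5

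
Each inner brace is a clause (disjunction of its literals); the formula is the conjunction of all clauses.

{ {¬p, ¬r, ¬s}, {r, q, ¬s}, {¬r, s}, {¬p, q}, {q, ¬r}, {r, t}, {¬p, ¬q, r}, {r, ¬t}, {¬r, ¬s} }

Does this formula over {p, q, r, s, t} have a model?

Suppose r = False.
From the singleton clause (t), t = True.
But (¬t) is also a unit clause — contradiction.
Backtrack on r: now try r = True.
From the singleton clause (s), s = True.
But (¬s) is also a unit clause — contradiction.
Either choice for r ends in contradiction.
No assignment satisfies every clause.

No, unsatisfiable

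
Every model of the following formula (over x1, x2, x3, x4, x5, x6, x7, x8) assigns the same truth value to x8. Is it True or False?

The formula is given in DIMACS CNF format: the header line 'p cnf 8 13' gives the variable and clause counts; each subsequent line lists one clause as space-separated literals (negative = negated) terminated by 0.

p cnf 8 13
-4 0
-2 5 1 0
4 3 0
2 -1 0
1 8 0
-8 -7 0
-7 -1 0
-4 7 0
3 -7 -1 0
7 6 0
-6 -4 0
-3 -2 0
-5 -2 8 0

Suppose x8 = False.
From the singleton clause (¬x4), x4 = False.
From the singleton clause (x3), x3 = True.
From the singleton clause (x1), x1 = True.
From the singleton clause (x2), x2 = True.
Now (¬x2) is unsatisfied and unit — conflict.
So every satisfying assignment has x8 = True.

True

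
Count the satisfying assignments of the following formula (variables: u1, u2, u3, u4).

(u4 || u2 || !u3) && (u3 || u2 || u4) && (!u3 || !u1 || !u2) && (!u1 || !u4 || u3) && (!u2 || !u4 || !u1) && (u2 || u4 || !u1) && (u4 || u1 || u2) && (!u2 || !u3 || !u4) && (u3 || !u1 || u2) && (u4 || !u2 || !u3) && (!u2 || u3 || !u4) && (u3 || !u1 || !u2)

There are 2^4 = 16 truth assignments over (u1, u2, u3, u4).
Check each against the 12 clauses (columns in the order u1, u2, u3, u4):
  F F F F  ✗ fails (u3 || u2 || u4)
  F F F T  ✓ satisfies all
  F F T F  ✗ fails (u4 || u2 || !u3)
  F F T T  ✓ satisfies all
  F T F F  ✓ satisfies all
  F T F T  ✗ fails (!u2 || u3 || !u4)
  F T T F  ✗ fails (u4 || !u2 || !u3)
  F T T T  ✗ fails (!u2 || !u3 || !u4)
  T F F F  ✗ fails (u3 || u2 || u4)
  T F F T  ✗ fails (!u1 || !u4 || u3)
  T F T F  ✗ fails (u4 || u2 || !u3)
  T F T T  ✓ satisfies all
  T T F F  ✗ fails (u3 || !u1 || !u2)
  T T F T  ✗ fails (!u1 || !u4 || u3)
  T T T F  ✗ fails (!u3 || !u1 || !u2)
  T T T T  ✗ fails (!u3 || !u1 || !u2)
4 of the 16 rows are models.

4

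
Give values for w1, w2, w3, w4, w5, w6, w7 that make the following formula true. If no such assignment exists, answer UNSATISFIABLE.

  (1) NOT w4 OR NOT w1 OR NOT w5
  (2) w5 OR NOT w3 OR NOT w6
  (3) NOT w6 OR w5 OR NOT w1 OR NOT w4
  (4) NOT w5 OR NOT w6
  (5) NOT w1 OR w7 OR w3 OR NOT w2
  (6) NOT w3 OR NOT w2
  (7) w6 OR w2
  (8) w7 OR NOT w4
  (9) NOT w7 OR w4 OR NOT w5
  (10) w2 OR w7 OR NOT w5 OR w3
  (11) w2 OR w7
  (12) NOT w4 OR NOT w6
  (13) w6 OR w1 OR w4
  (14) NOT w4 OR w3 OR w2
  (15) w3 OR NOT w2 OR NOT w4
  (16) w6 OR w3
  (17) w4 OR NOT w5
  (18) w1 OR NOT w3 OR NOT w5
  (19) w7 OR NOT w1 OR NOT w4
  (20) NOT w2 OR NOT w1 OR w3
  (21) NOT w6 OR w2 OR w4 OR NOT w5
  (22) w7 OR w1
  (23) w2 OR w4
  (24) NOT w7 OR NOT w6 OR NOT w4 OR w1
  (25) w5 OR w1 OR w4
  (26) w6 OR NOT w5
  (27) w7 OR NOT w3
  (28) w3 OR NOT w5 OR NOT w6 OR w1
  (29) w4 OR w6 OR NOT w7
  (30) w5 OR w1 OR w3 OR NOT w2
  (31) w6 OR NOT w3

UNSATISFIABLE

Branch on w5: set w5 = false.
Branch on w3: set w3 = false.
The clause (w6) is unit, so w6 = true.
The clause (NOT w4) is unit, so w4 = false.
The clause (w2) is unit, so w2 = true.
The clause (NOT w1) is unit, so w1 = false.
But (w1) is also a unit clause — contradiction.
Backtrack on w3: now try w3 = true.
The clause (NOT w6) is unit, so w6 = false.
But (w6) is also a unit clause — contradiction.
Neither w3 = true nor w3 = false works.
Backtrack on w5: now try w5 = true.
The clause (NOT w6) is unit, so w6 = false.
But (w6) is also a unit clause — contradiction.
Neither w5 = true nor w5 = false works.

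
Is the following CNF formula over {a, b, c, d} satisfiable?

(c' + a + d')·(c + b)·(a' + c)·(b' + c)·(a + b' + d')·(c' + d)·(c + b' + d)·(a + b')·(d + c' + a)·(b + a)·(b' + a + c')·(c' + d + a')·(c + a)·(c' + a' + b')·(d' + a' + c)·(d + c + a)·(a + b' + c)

Try c = 1.
Unit clause (d) forces d = 1.
Unit clause (a) forces a = 1.
Unit clause (b') forces b = 0.
All clauses are satisfied.
A satisfying assignment: a: 1; b: 0; c: 1; d: 1.

Yes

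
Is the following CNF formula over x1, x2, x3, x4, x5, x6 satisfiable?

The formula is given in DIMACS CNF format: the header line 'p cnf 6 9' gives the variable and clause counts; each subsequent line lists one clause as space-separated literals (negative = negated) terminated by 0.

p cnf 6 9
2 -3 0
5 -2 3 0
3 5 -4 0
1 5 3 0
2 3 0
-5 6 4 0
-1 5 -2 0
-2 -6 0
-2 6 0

Unsatisfiable

Branch on x2: set x2 = True.
The clause (¬x6) is unit, so x6 = False.
Now (x6) is unsatisfied and unit — conflict.
Undo x2 and try x2 = False.
The clause (¬x3) is unit, so x3 = False.
Now (x3) is unsatisfied and unit — conflict.
Neither x2 = True nor x2 = False works.
No assignment satisfies every clause.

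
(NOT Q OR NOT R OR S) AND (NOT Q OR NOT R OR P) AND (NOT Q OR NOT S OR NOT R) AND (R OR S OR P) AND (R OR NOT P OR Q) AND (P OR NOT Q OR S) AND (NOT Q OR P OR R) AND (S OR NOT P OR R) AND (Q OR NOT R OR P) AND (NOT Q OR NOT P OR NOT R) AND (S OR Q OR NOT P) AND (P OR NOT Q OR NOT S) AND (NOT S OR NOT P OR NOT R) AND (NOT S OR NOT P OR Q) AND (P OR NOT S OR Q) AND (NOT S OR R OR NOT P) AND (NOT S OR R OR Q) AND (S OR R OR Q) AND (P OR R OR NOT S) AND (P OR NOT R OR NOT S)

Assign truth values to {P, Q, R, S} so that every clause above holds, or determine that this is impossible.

Branch on Q: set Q = false.
Branch on R: set R = true.
From the singleton clause (P), P = true.
From the singleton clause (S), S = true.
But (NOT S) is also a unit clause — contradiction.
Undo R and try R = false.
From the singleton clause (NOT P), P = false.
From the singleton clause (S), S = true.
But (NOT S) is also a unit clause — contradiction.
Both values of R lead to a conflict.
Undo Q and try Q = true.
Branch on R: set R = false.
From the singleton clause (P), P = true.
From the singleton clause (S), S = true.
But (NOT S) is also a unit clause — contradiction.
Undo R and try R = true.
From the singleton clause (S), S = true.
But (NOT S) is also a unit clause — contradiction.
Both values of R lead to a conflict.
Both values of Q lead to a conflict.

UNSATISFIABLE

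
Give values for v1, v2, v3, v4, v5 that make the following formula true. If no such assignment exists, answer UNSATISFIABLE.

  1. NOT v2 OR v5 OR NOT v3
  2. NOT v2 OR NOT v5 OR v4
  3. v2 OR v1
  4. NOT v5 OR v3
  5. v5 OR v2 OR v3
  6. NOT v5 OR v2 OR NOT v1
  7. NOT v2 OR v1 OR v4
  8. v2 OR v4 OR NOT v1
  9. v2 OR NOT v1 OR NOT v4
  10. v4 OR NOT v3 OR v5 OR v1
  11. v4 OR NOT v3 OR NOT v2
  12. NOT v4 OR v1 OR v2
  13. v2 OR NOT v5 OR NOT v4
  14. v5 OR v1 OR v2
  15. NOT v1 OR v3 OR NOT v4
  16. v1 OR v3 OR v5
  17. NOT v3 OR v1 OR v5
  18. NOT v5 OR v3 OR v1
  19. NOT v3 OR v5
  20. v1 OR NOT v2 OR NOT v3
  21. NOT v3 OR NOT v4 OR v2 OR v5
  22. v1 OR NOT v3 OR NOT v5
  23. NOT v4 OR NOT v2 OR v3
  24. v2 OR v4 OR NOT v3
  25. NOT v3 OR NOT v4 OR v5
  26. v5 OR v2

v1 ↦ true, v2 ↦ true, v3 ↦ false, v4 ↦ false, v5 ↦ false

Try v2 = true.
Try v5 = false.
From the singleton clause (NOT v3), v3 = false.
From the singleton clause (v1), v1 = true.
From the singleton clause (NOT v4), v4 = false.
All clauses are satisfied.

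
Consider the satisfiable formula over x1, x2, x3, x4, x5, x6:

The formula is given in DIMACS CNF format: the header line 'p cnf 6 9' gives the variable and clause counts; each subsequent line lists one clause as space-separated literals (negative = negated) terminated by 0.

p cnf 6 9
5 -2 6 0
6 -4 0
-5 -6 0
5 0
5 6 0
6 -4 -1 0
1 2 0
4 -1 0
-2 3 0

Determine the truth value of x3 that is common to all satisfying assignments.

True

Suppose x3 = False.
Unit clause (x5) forces x5 = True.
Unit clause (¬x6) forces x6 = False.
Unit clause (¬x4) forces x4 = False.
Unit clause (¬x1) forces x1 = False.
Unit clause (x2) forces x2 = True.
But (¬x2) is also a unit clause — contradiction.
So every satisfying assignment has x3 = True.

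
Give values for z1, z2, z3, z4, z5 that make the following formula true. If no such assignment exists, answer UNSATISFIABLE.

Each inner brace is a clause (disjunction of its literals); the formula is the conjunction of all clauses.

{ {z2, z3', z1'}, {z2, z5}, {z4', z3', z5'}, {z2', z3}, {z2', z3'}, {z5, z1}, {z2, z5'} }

Case z2 = 1:
Unit clause (z3) forces z3 = 1.
But (z3') is also a unit clause — contradiction.
Backtrack on z2: now try z2 = 0.
Unit clause (z5) forces z5 = 1.
But (z5') is also a unit clause — contradiction.
Both values of z2 lead to a conflict.

UNSATISFIABLE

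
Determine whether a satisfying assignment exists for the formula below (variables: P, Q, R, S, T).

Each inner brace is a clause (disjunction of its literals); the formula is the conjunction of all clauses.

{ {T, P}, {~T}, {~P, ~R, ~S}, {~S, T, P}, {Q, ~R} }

The clause (~T) is unit, so T = 0.
The clause (P) is unit, so P = 1.
Try R = 0.
Every clause is now satisfied; Q, S are unconstrained.
A satisfying assignment: P=1,  Q=1,  R=0,  S=0,  T=0.

Yes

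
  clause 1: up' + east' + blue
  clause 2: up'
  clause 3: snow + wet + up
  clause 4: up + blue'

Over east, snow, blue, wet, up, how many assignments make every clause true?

There are 2^5 = 32 truth assignments over (east, snow, blue, wet, up).
Split on east. With east = 1, the clauses containing east are satisfied and east' drops from the rest; 3 of the 2^4 = 16 assignments to the other variables satisfy what remains.
With east = 0, by the same count on the reduced clause set, 3 assignments work.
(One model: east=F, snow=F, blue=F, wet=T, up=F.)
Total: 3 + 3 = 6.

6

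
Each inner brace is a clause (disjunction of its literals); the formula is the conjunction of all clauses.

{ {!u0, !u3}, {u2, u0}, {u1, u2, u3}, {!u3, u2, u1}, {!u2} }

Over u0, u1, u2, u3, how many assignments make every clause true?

There are 2^4 = 16 truth assignments over (u0, u1, u2, u3).
Check each against the 5 clauses (columns in the order u0, u1, u2, u3):
  F F F F  ✗ fails (u2 || u0)
  F F F T  ✗ fails (u2 || u0)
  F F T F  ✗ fails (!u2)
  F F T T  ✗ fails (!u2)
  F T F F  ✗ fails (u2 || u0)
  F T F T  ✗ fails (u2 || u0)
  F T T F  ✗ fails (!u2)
  F T T T  ✗ fails (!u2)
  T F F F  ✗ fails (u1 || u2 || u3)
  T F F T  ✗ fails (!u0 || !u3)
  T F T F  ✗ fails (!u2)
  T F T T  ✗ fails (!u0 || !u3)
  T T F F  ✓ satisfies all
  T T F T  ✗ fails (!u0 || !u3)
  T T T F  ✗ fails (!u2)
  T T T T  ✗ fails (!u0 || !u3)
1 of the 16 rows is a model.

1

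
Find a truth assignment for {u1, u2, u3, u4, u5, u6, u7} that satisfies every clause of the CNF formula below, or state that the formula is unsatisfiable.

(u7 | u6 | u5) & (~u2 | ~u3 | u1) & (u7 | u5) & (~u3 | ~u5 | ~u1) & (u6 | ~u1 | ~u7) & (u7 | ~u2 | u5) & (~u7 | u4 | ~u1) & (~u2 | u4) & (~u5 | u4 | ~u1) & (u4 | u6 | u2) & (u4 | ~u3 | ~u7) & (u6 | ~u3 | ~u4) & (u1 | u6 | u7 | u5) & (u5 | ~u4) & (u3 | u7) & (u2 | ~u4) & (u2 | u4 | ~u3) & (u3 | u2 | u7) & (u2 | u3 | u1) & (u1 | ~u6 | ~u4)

Try u7 = 1.
Try u6 = 0.
(~u1) alone gives u1 = 0.
Try u2 = 1.
(~u3) alone gives u3 = 0.
(u4) alone gives u4 = 1.
(u5) alone gives u5 = 1.
This assignment satisfies each clause.

u1 ↦ 0,  u2 ↦ 1,  u3 ↦ 0,  u4 ↦ 1,  u5 ↦ 1,  u6 ↦ 0,  u7 ↦ 1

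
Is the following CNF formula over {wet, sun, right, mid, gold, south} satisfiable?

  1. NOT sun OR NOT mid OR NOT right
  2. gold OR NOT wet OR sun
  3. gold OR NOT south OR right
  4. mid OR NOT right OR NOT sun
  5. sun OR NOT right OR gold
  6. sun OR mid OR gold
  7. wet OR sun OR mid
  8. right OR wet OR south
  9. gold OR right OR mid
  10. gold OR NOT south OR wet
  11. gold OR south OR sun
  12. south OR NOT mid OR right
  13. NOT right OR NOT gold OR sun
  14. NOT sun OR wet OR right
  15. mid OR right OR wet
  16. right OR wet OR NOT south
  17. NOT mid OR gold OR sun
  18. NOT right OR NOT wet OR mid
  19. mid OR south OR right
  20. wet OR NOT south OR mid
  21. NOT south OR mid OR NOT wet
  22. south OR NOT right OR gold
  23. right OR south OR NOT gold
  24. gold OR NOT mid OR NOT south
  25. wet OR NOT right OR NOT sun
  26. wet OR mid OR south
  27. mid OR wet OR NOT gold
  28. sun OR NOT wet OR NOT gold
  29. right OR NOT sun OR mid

Yes, satisfiable

Branch on sun: set sun = true.
Branch on mid: set mid = true.
From the singleton clause (NOT right), right = false.
From the singleton clause (south), south = true.
From the singleton clause (gold), gold = true.
From the singleton clause (wet), wet = true.
Every clause now holds.
A satisfying assignment: wet=true, sun=true, right=false, mid=true, gold=true, south=true.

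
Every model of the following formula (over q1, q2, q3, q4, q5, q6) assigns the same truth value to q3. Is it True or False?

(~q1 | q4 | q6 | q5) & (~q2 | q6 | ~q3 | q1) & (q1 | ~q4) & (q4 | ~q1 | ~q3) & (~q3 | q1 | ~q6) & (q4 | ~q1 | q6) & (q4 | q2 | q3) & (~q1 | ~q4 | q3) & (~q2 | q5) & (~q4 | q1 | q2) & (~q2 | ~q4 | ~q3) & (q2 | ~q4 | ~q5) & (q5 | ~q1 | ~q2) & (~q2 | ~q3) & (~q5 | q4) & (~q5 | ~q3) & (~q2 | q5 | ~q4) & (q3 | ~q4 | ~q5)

True

Suppose q3 = 0.
Suppose q1 = 1.
From the singleton clause (~q4), q4 = 0.
From the singleton clause (q6), q6 = 1.
From the singleton clause (q2), q2 = 1.
From the singleton clause (q5), q5 = 1.
But (~q5) is also a unit clause — contradiction.
That branch fails; take q1 = 0 instead.
From the singleton clause (~q4), q4 = 0.
From the singleton clause (q2), q2 = 1.
From the singleton clause (q5), q5 = 1.
But (~q5) is also a unit clause — contradiction.
Both values of q1 lead to a conflict.
So every satisfying assignment has q3 = True.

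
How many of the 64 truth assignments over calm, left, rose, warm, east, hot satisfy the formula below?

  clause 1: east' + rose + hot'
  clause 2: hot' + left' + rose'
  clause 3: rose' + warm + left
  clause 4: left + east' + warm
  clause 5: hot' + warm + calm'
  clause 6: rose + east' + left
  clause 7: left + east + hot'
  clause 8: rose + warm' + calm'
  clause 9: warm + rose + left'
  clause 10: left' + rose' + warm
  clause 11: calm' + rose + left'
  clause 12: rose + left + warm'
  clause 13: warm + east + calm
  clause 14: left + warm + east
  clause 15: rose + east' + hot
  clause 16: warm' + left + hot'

10

There are 2^6 = 64 truth assignments over (calm, left, rose, warm, east, hot).
Split on east. With east = 1, the clauses containing east are satisfied and east' drops from the rest; 4 of the 2^5 = 32 assignments to the other variables satisfy what remains.
With east = 0, by the same count on the reduced clause set, 6 assignments work.
(One model: calm=F, left=F, rose=T, warm=T, east=F, hot=F.)
Total: 4 + 6 = 10.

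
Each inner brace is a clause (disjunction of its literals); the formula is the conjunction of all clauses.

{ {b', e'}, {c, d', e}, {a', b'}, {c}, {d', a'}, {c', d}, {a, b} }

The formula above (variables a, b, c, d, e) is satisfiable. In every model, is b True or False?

True

Suppose b = 0.
(c) alone gives c = 1.
(d) alone gives d = 1.
(a') alone gives a = 0.
But (a) is also a unit clause — contradiction.
So every satisfying assignment has b = True.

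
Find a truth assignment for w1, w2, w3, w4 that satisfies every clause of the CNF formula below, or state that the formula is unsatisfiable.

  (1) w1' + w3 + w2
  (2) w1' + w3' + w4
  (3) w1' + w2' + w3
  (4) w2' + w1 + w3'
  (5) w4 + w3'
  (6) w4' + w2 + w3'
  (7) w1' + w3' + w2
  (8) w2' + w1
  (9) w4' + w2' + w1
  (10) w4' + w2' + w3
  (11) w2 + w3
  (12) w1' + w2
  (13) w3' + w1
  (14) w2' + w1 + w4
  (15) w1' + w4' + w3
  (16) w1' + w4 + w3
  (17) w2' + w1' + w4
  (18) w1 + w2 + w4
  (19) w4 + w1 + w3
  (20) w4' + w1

w1: 1,  w2: 1,  w3: 1,  w4: 1

Case w4 = 1:
(w1) alone gives w1 = 1.
(w2) alone gives w2 = 1.
(w3) alone gives w3 = 1.
This assignment satisfies each clause.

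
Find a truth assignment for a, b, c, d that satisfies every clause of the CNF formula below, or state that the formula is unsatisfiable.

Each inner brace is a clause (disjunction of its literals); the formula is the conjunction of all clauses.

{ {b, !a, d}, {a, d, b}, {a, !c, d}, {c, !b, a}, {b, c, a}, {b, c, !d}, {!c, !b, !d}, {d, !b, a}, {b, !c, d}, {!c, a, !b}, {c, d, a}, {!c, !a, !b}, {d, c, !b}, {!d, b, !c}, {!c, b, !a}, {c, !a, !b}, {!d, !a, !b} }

UNSATISFIABLE

Branch on b: set b = true.
Branch on c: set c = true.
Unit clause (!d) forces d = false.
Unit clause (a) forces a = true.
That conflicts with the unit clause (!a).
So c must be the other value — set c = false.
Unit clause (a) forces a = true.
That conflicts with the unit clause (!a).
Both values of c lead to a conflict.
So b must be the other value — set b = false.
Branch on a: set a = false.
Unit clause (d) forces d = true.
Unit clause (c) forces c = true.
That conflicts with the unit clause (!c).
So a must be the other value — set a = true.
Unit clause (d) forces d = true.
Unit clause (c) forces c = true.
That conflicts with the unit clause (!c).
Both values of a lead to a conflict.
Both values of b lead to a conflict.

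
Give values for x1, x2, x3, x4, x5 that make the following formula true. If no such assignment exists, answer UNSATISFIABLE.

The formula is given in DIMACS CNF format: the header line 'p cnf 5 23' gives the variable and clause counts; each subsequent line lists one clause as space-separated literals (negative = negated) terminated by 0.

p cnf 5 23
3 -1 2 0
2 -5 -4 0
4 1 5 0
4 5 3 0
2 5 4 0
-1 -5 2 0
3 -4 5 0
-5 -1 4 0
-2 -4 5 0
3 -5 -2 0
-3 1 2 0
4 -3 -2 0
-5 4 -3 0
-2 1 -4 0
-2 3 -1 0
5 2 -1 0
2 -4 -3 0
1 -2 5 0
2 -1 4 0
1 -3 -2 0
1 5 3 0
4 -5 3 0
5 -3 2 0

x1 ↦ True,  x2 ↦ True,  x3 ↦ True,  x4 ↦ True,  x5 ↦ True

Suppose x3 = True.
Suppose x1 = True.
Suppose x5 = True.
Unit clause (x2) forces x2 = True.
Unit clause (x4) forces x4 = True.
Every clause now holds.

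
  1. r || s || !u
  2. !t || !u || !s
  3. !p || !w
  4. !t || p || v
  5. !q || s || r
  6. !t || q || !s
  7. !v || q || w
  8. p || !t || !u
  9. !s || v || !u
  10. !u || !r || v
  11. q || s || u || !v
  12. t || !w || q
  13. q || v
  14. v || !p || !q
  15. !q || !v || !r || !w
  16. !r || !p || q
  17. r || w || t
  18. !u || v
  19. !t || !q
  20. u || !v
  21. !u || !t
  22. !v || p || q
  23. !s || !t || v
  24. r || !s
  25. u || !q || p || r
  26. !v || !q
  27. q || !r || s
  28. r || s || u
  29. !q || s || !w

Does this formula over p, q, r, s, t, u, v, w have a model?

Yes

Branch on p: set p = false.
Branch on t: set t = false.
Branch on w: set w = false.
(r) alone gives r = true.
Branch on v: set v = false.
(!u) alone gives u = false.
(q) alone gives q = true.
Every clause is now satisfied; s is unconstrained.
A satisfying assignment: p: false; q: true; r: true; s: false; t: false; u: false; v: false; w: false.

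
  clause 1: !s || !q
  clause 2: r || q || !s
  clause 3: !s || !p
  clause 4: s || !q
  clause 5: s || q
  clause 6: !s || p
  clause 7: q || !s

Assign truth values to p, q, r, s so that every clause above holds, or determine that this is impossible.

UNSATISFIABLE

Case s = false:
From the singleton clause (!q), q = false.
Now (q) is unsatisfied and unit — conflict.
Undo s and try s = true.
From the singleton clause (!q), q = false.
Now (q) is unsatisfied and unit — conflict.
Both values of s lead to a conflict.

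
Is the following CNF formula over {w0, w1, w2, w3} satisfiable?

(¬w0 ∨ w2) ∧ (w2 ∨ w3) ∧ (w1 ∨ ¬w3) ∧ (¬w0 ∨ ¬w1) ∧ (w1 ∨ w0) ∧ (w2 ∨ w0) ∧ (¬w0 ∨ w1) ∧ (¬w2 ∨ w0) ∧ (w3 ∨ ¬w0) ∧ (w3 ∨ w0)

Unsatisfiable

Try w0 = False.
(w1) alone gives w1 = True.
(w2) alone gives w2 = True.
But (¬w2) is also a unit clause — contradiction.
So w0 must be the other value — set w0 = True.
(w2) alone gives w2 = True.
(¬w1) alone gives w1 = False.
But (w1) is also a unit clause — contradiction.
Both values of w0 lead to a conflict.
No assignment satisfies every clause.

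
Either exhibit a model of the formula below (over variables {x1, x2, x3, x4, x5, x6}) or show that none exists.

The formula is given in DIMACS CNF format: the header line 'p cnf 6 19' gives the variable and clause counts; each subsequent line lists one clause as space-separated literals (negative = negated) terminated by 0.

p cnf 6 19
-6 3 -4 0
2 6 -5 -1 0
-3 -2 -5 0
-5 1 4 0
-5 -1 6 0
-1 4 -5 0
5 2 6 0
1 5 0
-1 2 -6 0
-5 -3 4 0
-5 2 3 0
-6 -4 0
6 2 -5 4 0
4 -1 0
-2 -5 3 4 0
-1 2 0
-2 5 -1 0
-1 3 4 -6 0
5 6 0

x1 ↦ False; x2 ↦ False; x3 ↦ True; x4 ↦ True; x5 ↦ True; x6 ↦ False

Case x1 = False:
(x5) alone gives x5 = True.
(x4) alone gives x4 = True.
(¬x6) alone gives x6 = False.
Case x3 = True:
(¬x2) alone gives x2 = False.
Every clause now holds.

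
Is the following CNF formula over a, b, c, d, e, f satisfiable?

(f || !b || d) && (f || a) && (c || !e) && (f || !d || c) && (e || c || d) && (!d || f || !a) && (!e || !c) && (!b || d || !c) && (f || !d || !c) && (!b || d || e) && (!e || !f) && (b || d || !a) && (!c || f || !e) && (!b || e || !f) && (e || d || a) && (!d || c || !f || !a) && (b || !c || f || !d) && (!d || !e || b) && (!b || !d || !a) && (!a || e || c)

Yes, satisfiable

Branch on f: set f = true.
(!e) alone gives e = false.
(!b) alone gives b = false.
Branch on c: set c = true.
Branch on d: set d = true.
No clause remains; a is free.
A satisfying assignment: a=false,  b=false,  c=true,  d=true,  e=false,  f=true.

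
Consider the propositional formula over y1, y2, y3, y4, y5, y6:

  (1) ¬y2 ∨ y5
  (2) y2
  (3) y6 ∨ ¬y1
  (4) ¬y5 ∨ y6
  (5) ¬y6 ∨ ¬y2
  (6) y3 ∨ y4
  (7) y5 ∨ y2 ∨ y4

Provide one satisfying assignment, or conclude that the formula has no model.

UNSATISFIABLE

(y2) alone gives y2 = True.
(y5) alone gives y5 = True.
(y6) alone gives y6 = True.
That conflicts with the unit clause (¬y6).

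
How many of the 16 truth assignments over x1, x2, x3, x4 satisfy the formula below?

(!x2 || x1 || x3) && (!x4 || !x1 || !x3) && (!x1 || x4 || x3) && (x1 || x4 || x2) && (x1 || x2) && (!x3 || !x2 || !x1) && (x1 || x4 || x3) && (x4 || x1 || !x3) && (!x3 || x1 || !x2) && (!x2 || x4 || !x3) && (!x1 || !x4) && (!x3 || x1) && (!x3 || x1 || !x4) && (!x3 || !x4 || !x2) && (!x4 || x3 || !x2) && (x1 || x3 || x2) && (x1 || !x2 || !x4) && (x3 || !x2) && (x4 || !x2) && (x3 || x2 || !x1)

1

There are 2^4 = 16 truth assignments over (x1, x2, x3, x4).
Check each against the 20 clauses (columns in the order x1, x2, x3, x4):
  F F F F  ✗ fails (x1 || x4 || x2)
  F F F T  ✗ fails (x1 || x2)
  F F T F  ✗ fails (x1 || x4 || x2)
  F F T T  ✗ fails (x1 || x2)
  F T F F  ✗ fails (!x2 || x1 || x3)
  F T F T  ✗ fails (!x2 || x1 || x3)
  F T T F  ✗ fails (x4 || x1 || !x3)
  F T T T  ✗ fails (!x3 || x1 || !x2)
  T F F F  ✗ fails (!x1 || x4 || x3)
  T F F T  ✗ fails (!x1 || !x4)
  T F T F  ✓ satisfies all
  T F T T  ✗ fails (!x4 || !x1 || !x3)
  T T F F  ✗ fails (!x1 || x4 || x3)
  T T F T  ✗ fails (!x1 || !x4)
  T T T F  ✗ fails (!x3 || !x2 || !x1)
  T T T T  ✗ fails (!x4 || !x1 || !x3)
1 of the 16 rows is a model.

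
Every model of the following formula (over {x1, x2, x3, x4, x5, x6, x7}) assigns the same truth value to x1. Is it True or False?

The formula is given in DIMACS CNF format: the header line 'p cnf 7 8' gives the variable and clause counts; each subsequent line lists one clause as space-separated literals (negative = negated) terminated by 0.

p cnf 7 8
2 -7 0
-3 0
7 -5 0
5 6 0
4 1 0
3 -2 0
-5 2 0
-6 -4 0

Suppose x1 = False.
The clause (¬x3) is unit, so x3 = False.
The clause (x4) is unit, so x4 = True.
The clause (¬x2) is unit, so x2 = False.
The clause (¬x7) is unit, so x7 = False.
The clause (¬x5) is unit, so x5 = False.
The clause (x6) is unit, so x6 = True.
Now (¬x6) is unsatisfied and unit — conflict.
So every satisfying assignment has x1 = True.

True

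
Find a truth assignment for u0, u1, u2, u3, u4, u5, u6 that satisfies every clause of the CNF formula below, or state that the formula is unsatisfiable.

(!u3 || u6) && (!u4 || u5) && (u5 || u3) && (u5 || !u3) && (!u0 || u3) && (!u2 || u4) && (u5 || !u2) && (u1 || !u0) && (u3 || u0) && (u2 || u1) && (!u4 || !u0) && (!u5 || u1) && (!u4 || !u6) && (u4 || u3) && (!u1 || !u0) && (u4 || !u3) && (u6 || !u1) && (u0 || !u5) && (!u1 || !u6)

Suppose u3 = false.
From the singleton clause (u5), u5 = true.
From the singleton clause (!u0), u0 = false.
Now (u0) is unsatisfied and unit — conflict.
Backtrack on u3: now try u3 = true.
From the singleton clause (u6), u6 = true.
From the singleton clause (u5), u5 = true.
From the singleton clause (u1), u1 = true.
Now (!u1) is unsatisfied and unit — conflict.
Both values of u3 lead to a conflict.

UNSATISFIABLE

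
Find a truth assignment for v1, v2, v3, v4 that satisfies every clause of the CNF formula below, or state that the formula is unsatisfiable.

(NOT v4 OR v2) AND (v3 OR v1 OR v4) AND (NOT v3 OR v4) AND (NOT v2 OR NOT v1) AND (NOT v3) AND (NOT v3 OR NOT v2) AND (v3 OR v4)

v1 ↦ false,  v2 ↦ true,  v3 ↦ false,  v4 ↦ true

The clause (NOT v3) is unit, so v3 = false.
The clause (v4) is unit, so v4 = true.
The clause (v2) is unit, so v2 = true.
The clause (NOT v1) is unit, so v1 = false.
Every clause now holds.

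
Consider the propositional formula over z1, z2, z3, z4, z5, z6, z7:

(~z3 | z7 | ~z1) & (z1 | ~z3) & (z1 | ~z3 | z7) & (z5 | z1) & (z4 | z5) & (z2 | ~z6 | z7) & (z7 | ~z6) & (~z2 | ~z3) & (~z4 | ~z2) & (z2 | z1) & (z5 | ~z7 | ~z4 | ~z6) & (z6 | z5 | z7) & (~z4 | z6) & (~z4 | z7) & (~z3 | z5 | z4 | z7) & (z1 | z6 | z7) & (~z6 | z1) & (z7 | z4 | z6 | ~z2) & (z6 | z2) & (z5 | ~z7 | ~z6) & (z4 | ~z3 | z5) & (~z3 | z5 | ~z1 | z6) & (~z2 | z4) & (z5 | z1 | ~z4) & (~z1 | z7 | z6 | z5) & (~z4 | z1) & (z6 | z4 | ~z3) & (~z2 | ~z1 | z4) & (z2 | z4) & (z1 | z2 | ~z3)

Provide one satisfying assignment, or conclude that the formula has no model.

z1: 1, z2: 0, z3: 1, z4: 1, z5: 1, z6: 1, z7: 1

Branch on z1: set z1 = 1.
Branch on z3: set z3 = 1.
The clause (z7) is unit, so z7 = 1.
The clause (~z2) is unit, so z2 = 0.
The clause (z6) is unit, so z6 = 1.
The clause (z5) is unit, so z5 = 1.
The clause (z4) is unit, so z4 = 1.
This assignment satisfies each clause.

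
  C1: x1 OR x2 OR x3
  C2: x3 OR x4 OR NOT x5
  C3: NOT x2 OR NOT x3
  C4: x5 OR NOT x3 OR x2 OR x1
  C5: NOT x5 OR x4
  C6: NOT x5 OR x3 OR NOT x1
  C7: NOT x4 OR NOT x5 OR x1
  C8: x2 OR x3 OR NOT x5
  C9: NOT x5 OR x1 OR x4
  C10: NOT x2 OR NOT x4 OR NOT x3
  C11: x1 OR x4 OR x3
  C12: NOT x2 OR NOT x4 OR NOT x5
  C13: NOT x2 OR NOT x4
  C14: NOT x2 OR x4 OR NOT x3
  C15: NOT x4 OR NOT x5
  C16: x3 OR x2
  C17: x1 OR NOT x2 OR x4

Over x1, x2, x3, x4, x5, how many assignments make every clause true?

3

There are 2^5 = 32 truth assignments over (x1, x2, x3, x4, x5).
Split on x1. With x1 = true, the clauses containing x1 are satisfied and NOT x1 drops from the rest; 3 of the 2^4 = 16 assignments to the other variables satisfy what remains.
With x1 = false, by the same count on the reduced clause set, 0 assignments work.
(One model: x1=T, x2=F, x3=T, x4=F, x5=F.)
Total: 3 + 0 = 3.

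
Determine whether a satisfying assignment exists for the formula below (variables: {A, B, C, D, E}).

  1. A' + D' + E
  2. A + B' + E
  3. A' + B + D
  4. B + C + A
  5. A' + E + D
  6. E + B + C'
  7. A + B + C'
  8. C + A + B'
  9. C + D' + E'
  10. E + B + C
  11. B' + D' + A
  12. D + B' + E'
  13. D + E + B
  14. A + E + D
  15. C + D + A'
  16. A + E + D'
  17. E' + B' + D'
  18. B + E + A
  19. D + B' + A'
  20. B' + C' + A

Case A = 1:
Case D = 1:
(E) alone gives E = 1.
(C) alone gives C = 1.
(B') alone gives B = 0.
Every clause now holds.
A satisfying assignment: A ↦ 1, B ↦ 0, C ↦ 1, D ↦ 1, E ↦ 1.

Yes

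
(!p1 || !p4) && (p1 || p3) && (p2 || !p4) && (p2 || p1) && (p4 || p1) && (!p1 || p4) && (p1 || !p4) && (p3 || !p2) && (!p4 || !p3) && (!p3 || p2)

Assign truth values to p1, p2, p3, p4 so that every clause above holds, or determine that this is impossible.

UNSATISFIABLE

Case p1 = false:
(p3) alone gives p3 = true.
(p2) alone gives p2 = true.
(p4) alone gives p4 = true.
That conflicts with the unit clause (!p4).
That branch fails; take p1 = true instead.
(!p4) alone gives p4 = false.
That conflicts with the unit clause (p4).
Neither p1 = true nor p1 = false works.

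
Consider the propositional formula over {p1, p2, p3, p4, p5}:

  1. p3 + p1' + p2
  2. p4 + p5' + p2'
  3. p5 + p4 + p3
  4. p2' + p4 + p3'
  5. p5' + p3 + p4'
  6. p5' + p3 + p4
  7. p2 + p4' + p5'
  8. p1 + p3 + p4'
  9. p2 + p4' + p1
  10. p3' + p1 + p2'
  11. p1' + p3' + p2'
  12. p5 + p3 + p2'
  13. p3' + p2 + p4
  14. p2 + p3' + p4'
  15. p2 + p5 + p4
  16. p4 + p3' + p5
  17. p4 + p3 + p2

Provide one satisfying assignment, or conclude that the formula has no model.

UNSATISFIABLE

Branch on p3: set p3 = 1.
Branch on p2: set p2 = 0.
Unit clause (p4) forces p4 = 1.
Now (p4') is unsatisfied and unit — conflict.
Undo p2 and try p2 = 1.
Unit clause (p4) forces p4 = 1.
Unit clause (p1) forces p1 = 1.
Now (p1') is unsatisfied and unit — conflict.
Neither p2 = 1 nor p2 = 0 works.
Undo p3 and try p3 = 0.
Branch on p1: set p1 = 0.
Unit clause (p4') forces p4 = 0.
Unit clause (p5) forces p5 = 1.
Now (p5') is unsatisfied and unit — conflict.
Undo p1 and try p1 = 1.
Unit clause (p2) forces p2 = 1.
Unit clause (p5) forces p5 = 1.
Unit clause (p4) forces p4 = 1.
Now (p4') is unsatisfied and unit — conflict.
Neither p1 = 1 nor p1 = 0 works.
Neither p3 = 1 nor p3 = 0 works.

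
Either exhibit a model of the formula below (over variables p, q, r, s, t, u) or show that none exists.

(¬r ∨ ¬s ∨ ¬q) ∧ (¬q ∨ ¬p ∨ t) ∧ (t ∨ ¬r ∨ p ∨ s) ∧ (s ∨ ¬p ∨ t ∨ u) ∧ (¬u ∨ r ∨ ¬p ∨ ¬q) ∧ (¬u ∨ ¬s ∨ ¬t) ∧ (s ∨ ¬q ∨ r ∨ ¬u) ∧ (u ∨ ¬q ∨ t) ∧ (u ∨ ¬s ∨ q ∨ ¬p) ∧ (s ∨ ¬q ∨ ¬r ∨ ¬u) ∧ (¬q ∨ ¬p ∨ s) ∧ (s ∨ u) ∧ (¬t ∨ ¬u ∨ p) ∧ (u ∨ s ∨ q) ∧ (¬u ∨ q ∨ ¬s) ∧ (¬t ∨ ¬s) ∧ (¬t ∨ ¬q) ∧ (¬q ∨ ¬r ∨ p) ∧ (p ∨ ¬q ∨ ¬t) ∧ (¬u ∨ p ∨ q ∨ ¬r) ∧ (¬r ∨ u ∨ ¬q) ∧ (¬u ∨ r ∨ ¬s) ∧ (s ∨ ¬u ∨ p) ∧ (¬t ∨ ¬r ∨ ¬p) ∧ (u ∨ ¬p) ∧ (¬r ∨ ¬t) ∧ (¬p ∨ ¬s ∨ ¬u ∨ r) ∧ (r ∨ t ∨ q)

p: True,  q: False,  r: False,  s: False,  t: True,  u: True

Branch on s: set s = False.
(u) alone gives u = True.
(p) alone gives p = True.
(¬q) alone gives q = False.
Branch on t: set t = True.
(¬r) alone gives r = False.
This assignment satisfies each clause.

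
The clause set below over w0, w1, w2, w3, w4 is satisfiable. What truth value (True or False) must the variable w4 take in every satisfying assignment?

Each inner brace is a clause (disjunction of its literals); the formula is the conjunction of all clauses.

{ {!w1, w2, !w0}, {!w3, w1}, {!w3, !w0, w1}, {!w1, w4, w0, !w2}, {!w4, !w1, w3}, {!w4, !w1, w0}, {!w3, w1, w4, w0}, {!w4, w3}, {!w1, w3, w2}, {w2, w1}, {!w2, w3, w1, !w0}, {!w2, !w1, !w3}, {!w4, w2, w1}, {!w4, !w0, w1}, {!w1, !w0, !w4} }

False

Suppose w4 = true.
The clause (w3) is unit, so w3 = true.
The clause (w1) is unit, so w1 = true.
The clause (w0) is unit, so w0 = true.
Now (!w0) is unsatisfied and unit — conflict.
So every satisfying assignment has w4 = False.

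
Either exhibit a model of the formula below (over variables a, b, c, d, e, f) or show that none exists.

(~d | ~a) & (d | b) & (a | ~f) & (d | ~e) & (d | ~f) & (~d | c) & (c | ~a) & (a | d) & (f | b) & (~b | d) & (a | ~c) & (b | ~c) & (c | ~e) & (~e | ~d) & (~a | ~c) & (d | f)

Case d = 0:
Unit clause (b) forces b = 1.
Now (~b) is unsatisfied and unit — conflict.
So d must be the other value — set d = 1.
Unit clause (~a) forces a = 0.
Unit clause (~f) forces f = 0.
Unit clause (c) forces c = 1.
Now (~c) is unsatisfied and unit — conflict.
Neither d = 1 nor d = 0 works.

UNSATISFIABLE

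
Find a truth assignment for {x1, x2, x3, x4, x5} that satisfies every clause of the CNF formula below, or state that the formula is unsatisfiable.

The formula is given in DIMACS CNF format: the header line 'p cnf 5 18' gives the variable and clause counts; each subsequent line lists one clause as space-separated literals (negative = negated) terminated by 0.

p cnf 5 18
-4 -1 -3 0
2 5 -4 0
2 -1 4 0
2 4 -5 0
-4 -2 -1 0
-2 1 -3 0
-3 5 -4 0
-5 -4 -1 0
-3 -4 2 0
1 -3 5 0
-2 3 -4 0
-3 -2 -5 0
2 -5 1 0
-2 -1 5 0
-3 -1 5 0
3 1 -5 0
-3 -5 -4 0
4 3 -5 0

Try x4 = False.
Try x2 = False.
(¬x1) alone gives x1 = False.
(¬x5) alone gives x5 = False.
(¬x3) alone gives x3 = False.
This assignment satisfies each clause.

x1: False; x2: False; x3: False; x4: False; x5: False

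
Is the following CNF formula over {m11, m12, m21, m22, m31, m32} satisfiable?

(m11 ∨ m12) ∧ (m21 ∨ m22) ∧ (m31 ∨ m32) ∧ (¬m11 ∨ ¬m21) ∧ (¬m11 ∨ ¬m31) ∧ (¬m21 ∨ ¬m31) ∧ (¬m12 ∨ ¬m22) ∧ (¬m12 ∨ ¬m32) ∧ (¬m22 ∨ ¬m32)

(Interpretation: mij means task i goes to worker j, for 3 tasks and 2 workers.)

Unsatisfiable

Suppose m11 = True.
Unit clause (¬m21) forces m21 = False.
Unit clause (m22) forces m22 = True.
Unit clause (¬m31) forces m31 = False.
Unit clause (m32) forces m32 = True.
But (¬m32) is also a unit clause — contradiction.
That branch fails; take m11 = False instead.
Unit clause (m12) forces m12 = True.
Unit clause (¬m22) forces m22 = False.
Unit clause (m21) forces m21 = True.
Unit clause (¬m31) forces m31 = False.
Unit clause (m32) forces m32 = True.
But (¬m32) is also a unit clause — contradiction.
Neither m11 = True nor m11 = False works.
No assignment satisfies every clause.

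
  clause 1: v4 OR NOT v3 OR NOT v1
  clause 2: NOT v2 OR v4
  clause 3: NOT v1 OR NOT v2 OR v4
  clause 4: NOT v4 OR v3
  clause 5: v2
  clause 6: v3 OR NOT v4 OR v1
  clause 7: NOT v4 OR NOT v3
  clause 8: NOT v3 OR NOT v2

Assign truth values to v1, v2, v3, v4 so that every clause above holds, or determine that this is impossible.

UNSATISFIABLE

From the singleton clause (v2), v2 = true.
From the singleton clause (v4), v4 = true.
From the singleton clause (v3), v3 = true.
Now (NOT v3) is unsatisfied and unit — conflict.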